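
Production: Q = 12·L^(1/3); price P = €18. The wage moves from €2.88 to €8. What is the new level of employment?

L* = 27

From P·MP_L = w with MP_L = 4·L^(-2/3), the labor demand is L(w) = (72/w)^(3/2).
At w = 2.88: L = 125. At w = 8: L = 27.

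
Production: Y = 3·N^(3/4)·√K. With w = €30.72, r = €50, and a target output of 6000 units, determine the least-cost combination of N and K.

N* = 625, K* = 256

Cost minimization requires the marginal rate of technical substitution to equal the input-price ratio: MP_N/MP_K = w/r.
Here MP_N/MP_K = (3/4)·(K/N)/(1/2) = 1.5·(K/N). Setting this equal to 30.72/50 = 0.6144 gives K = 0.4096N.
Substituting into Y = 6000: 3·N^(3/4)·(0.4096N)^(1/2) = 6000.
Solving, N = 625 and K = 256.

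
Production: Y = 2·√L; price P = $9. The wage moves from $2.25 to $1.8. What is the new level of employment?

From P·MP_L = w with MP_L = L^(-1/2), the labor demand is L(w) = (9/w)^(2).
At w = 2.25: L = 16. At w = 1.8: L = 25.

L* = 25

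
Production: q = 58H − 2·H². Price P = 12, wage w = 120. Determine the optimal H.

H* = 12

The marginal product of H is MP_H = 58 − 4H.
A price-taking firm hires until the value of the marginal product equals the wage: P·MP_H = w, so 12·(58 − 4H) = 120.
Then 58 − 4H = 10, giving H = 12.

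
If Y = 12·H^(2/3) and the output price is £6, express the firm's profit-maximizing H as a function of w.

H(w) = 110592/w³

MP_H = (2/3)·12·H^(-1/3) = 8·H^(-1/3).
Setting P·MP_H = w: 48·H^(-1/3) = w.
Solving for H: H^(-1/3) = w/48, so H = (48/w)^(3).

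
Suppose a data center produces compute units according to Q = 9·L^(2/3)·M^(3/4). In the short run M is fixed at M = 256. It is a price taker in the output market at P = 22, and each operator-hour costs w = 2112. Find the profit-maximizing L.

L* = 64

With M = 256, MP_L = (2/3)·9·L^(-1/3)·256^(3/4) = 384·L^(-1/3).
Profit maximization for a price taker requires P·MP_L = w: 22·384·L^(-1/3) = 2112.
So L^(-1/3) = 0.25, which gives L = 64.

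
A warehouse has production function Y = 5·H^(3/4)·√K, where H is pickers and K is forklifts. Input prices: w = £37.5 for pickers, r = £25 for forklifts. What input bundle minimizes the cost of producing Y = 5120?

Cost minimization requires the marginal rate of technical substitution to equal the input-price ratio: MP_H/MP_K = w/r.
Here MP_H/MP_K = (3/4)·(K/H)/(1/2) = 1.5·(K/H). Setting this equal to 37.5/25 = 1.5 gives K = H.
Substituting into Y = 5120: 5·H^(3/4)·(H)^(1/2) = 5120.
Solving, H = 256 and K = 256.

H* = 256, K* = 256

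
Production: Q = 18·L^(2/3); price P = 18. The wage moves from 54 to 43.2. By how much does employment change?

From P·MP_L = w with MP_L = 12·L^(-1/3), the labor demand is L(w) = (216/w)^(3).
At w = 54: L = 64. At w = 43.2: L = 125.
ΔL = 125 − 64 = 61.

ΔL = 61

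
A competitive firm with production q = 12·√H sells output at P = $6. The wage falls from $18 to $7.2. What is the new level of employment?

H* = 25

From P·MP_H = w with MP_H = 6·H^(-1/2), the labor demand is H(w) = (36/w)^(2).
At w = 18: H = 4. At w = 7.2: H = 25.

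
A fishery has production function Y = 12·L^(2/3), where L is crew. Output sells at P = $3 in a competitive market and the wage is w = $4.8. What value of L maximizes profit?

MP_L = (2/3)·12·L^(-1/3) = 8·L^(-1/3).
Profit maximization for a price taker requires P·MP_L = w: 3·8·L^(-1/3) = 4.8.
So L^(-1/3) = 0.2, which gives L = 125.

L* = 125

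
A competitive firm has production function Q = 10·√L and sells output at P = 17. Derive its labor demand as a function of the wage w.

MP_L = (1/2)·10·L^(-1/2) = 5·L^(-1/2).
Setting P·MP_L = w: 85·L^(-1/2) = w.
Solving for L: L^(-1/2) = w/85, so L = (85/w)^(2).

L(w) = 7225/w²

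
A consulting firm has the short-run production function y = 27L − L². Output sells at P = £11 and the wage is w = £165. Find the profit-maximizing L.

The marginal product of L is MP_L = 27 − 2L.
A price-taking firm hires until the value of the marginal product equals the wage: P·MP_L = w, so 11·(27 − 2L) = 165.
Then 27 − 2L = 15, giving L = 6.

L* = 6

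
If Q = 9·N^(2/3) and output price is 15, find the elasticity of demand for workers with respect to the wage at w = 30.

ε = -3

MP_N = (2/3)·9·N^(-1/3), so P·MP_N = w gives 90·N^(-1/3) = w.
Solving, N(w) = (90/w)^(3). This is a constant-elasticity form: N ∝ w^(−3), so ε = −3.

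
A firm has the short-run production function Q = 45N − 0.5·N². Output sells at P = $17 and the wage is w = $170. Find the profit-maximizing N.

N* = 35

The marginal product of N is MP_N = 45 − N.
A price-taking firm hires until the value of the marginal product equals the wage: P·MP_N = w, so 17·(45 − N) = 170.
Then 45 − N = 10, giving N = 35.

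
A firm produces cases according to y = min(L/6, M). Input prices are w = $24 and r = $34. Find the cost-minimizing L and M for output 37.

With a fixed-proportions technology, the cost-minimizing bundle uses no slack in either input: L/6 = M = y.
So L = 6·37 = 222 and M = 37.

L* = 222, M* = 37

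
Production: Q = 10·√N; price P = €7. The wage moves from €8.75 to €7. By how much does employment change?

From P·MP_N = w with MP_N = 5·N^(-1/2), the labor demand is N(w) = (35/w)^(2).
At w = 8.75: N = 16. At w = 7: N = 25.
ΔN = 25 − 16 = 9.

ΔN = 9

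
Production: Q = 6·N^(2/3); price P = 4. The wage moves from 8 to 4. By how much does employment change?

From P·MP_N = w with MP_N = 4·N^(-1/3), the labor demand is N(w) = (16/w)^(3).
At w = 8: N = 8. At w = 4: N = 64.
ΔN = 64 − 8 = 56.

ΔN = 56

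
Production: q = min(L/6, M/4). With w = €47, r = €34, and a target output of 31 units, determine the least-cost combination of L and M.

L* = 186, M* = 124

With a fixed-proportions technology, the cost-minimizing bundle uses no slack in either input: L/6 = M/4 = q.
So L = 6·31 = 186 and M = 4·31 = 124.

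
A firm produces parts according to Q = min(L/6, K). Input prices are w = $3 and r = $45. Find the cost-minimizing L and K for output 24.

L* = 144, K* = 24

With a fixed-proportions technology, the cost-minimizing bundle uses no slack in either input: L/6 = K = Q.
So L = 6·24 = 144 and K = 24.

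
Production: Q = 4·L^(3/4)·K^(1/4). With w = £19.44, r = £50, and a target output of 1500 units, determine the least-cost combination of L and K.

L* = 625, K* = 81

Cost minimization requires the marginal rate of technical substitution to equal the input-price ratio: MP_L/MP_K = w/r.
Here MP_L/MP_K = (3/4)·(K/L)/(1/4) = 3·(K/L). Setting this equal to 19.44/50 = 0.3888 gives K = 0.1296L.
Substituting into Q = 1500: 4·L^(3/4)·(0.1296L)^(1/4) = 1500.
Solving, L = 625 and K = 81.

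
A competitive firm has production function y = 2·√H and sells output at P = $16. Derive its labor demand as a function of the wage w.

H(w) = 256/w²

MP_H = (1/2)·2·H^(-1/2) = H^(-1/2).
Setting P·MP_H = w: 16·H^(-1/2) = w.
Solving for H: H^(-1/2) = w/16, so H = (16/w)^(2).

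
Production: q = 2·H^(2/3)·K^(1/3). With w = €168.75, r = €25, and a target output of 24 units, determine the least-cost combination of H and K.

H* = 8, K* = 27

Cost minimization requires the marginal rate of technical substitution to equal the input-price ratio: MP_H/MP_K = w/r.
Here MP_H/MP_K = (2/3)·(K/H)/(1/3) = 2·(K/H). Setting this equal to 168.75/25 = 6.75 gives K = 3.375H.
Substituting into q = 24: 2·H^(2/3)·(3.375H)^(1/3) = 24.
Solving, H = 8 and K = 27.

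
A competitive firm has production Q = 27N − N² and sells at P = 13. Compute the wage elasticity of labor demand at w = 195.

From P·MP_N = w with MP_N = 27 − 2N, labor demand is N(w) = (27 − w/13)/2.
dN/dw = −1/(26) = -1/26.
At w = 195, N = 6, so ε = (dN/dw)·(w/N) = (-1/26)·(195/6) = -1.25.

ε = -1.25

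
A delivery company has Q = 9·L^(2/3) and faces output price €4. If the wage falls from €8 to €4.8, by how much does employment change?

ΔL = 98

From P·MP_L = w with MP_L = 6·L^(-1/3), the labor demand is L(w) = (24/w)^(3).
At w = 8: L = 27. At w = 4.8: L = 125.
ΔL = 125 − 27 = 98.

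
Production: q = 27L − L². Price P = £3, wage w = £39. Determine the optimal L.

The marginal product of L is MP_L = 27 − 2L.
A price-taking firm hires until the value of the marginal product equals the wage: P·MP_L = w, so 3·(27 − 2L) = 39.
Then 27 − 2L = 13, giving L = 7.

L* = 7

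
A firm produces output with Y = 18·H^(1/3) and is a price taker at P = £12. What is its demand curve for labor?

H(w) = (72/w)^(3/2)

MP_H = (1/3)·18·H^(-2/3) = 6·H^(-2/3).
Setting P·MP_H = w: 72·H^(-2/3) = w.
Solving for H: H^(-2/3) = w/72, so H = (72/w)^(3/2).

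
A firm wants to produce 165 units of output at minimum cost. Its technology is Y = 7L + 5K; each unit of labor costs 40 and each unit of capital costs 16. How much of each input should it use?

The inputs are perfect substitutes, so the firm uses whichever has the lower cost per unit of output.
Cost per unit of output via L is w/7 = 40/7; via K it is r/5 = 3.2. K is cheaper.
Producing Y = 165 with K alone: L = 0, K = 33.

L* = 0, K* = 33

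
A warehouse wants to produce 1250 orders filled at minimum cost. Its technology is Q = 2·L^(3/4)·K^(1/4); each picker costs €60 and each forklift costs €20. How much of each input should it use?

Cost minimization requires the marginal rate of technical substitution to equal the input-price ratio: MP_L/MP_K = w/r.
Here MP_L/MP_K = (3/4)·(K/L)/(1/4) = 3·(K/L). Setting this equal to 60/20 = 3 gives K = L.
Substituting into Q = 1250: 2·L^(3/4)·(L)^(1/4) = 1250.
Solving, L = 625 and K = 625.

L* = 625, K* = 625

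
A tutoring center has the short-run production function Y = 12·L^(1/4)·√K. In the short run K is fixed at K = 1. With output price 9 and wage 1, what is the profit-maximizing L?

With K = 1, MP_L = (1/4)·12·L^(-3/4)·1^(1/2) = 3·L^(-3/4).
Profit maximization for a price taker requires P·MP_L = w: 9·3·L^(-3/4) = 1.
So L^(-3/4) = 1/27, which gives L = 81.

L* = 81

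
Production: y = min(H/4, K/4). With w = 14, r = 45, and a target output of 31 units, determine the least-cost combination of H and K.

H* = 124, K* = 124

With a fixed-proportions technology, the cost-minimizing bundle uses no slack in either input: H/4 = K/4 = y.
So H = 4·31 = 124 and K = 4·31 = 124.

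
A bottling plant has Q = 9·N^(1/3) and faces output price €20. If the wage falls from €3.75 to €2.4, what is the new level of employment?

N* = 125

From P·MP_N = w with MP_N = 3·N^(-2/3), the labor demand is N(w) = (60/w)^(3/2).
At w = 3.75: N = 64. At w = 2.4: N = 125.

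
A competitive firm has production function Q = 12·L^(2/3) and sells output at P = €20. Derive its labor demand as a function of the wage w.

MP_L = (2/3)·12·L^(-1/3) = 8·L^(-1/3).
Setting P·MP_L = w: 160·L^(-1/3) = w.
Solving for L: L^(-1/3) = w/160, so L = (160/w)^(3).

L(w) = 4096000/w³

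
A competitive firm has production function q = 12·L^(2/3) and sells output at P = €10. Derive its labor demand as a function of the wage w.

L(w) = 512000/w³

MP_L = (2/3)·12·L^(-1/3) = 8·L^(-1/3).
Setting P·MP_L = w: 80·L^(-1/3) = w.
Solving for L: L^(-1/3) = w/80, so L = (80/w)^(3).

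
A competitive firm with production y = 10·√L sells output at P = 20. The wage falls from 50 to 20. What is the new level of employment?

L* = 25

From P·MP_L = w with MP_L = 5·L^(-1/2), the labor demand is L(w) = (100/w)^(2).
At w = 50: L = 4. At w = 20: L = 25.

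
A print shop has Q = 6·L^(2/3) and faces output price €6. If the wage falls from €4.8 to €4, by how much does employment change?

From P·MP_L = w with MP_L = 4·L^(-1/3), the labor demand is L(w) = (24/w)^(3).
At w = 4.8: L = 125. At w = 4: L = 216.
ΔL = 216 − 125 = 91.

ΔL = 91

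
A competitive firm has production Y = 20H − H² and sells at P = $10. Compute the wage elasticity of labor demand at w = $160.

From P·MP_H = w with MP_H = 20 − 2H, labor demand is H(w) = (20 − w/10)/2.
dH/dw = −1/(20) = -0.05.
At w = 160, H = 2, so ε = (dH/dw)·(w/H) = (-0.05)·(160/2) = -4.

ε = -4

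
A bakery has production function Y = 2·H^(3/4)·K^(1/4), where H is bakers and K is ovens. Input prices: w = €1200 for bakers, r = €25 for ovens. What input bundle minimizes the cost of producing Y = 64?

Cost minimization requires the marginal rate of technical substitution to equal the input-price ratio: MP_H/MP_K = w/r.
Here MP_H/MP_K = (3/4)·(K/H)/(1/4) = 3·(K/H). Setting this equal to 1200/25 = 48 gives K = 16H.
Substituting into Y = 64: 2·H^(3/4)·(16H)^(1/4) = 64.
Solving, H = 16 and K = 256.

H* = 16, K* = 256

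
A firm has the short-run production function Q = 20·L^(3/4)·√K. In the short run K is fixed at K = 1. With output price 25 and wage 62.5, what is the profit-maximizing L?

With K = 1, MP_L = (3/4)·20·L^(-1/4)·1^(1/2) = 15·L^(-1/4).
Profit maximization for a price taker requires P·MP_L = w: 25·15·L^(-1/4) = 62.5.
So L^(-1/4) = 1/6, which gives L = 1296.

L* = 1296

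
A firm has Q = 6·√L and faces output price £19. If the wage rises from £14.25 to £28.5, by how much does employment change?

From P·MP_L = w with MP_L = 3·L^(-1/2), the labor demand is L(w) = (57/w)^(2).
At w = 14.25: L = 16. At w = 28.5: L = 4.
ΔL = 4 − 16 = -12.

ΔL = -12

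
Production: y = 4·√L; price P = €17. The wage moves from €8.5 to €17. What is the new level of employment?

L* = 4

From P·MP_L = w with MP_L = 2·L^(-1/2), the labor demand is L(w) = (34/w)^(2).
At w = 8.5: L = 16. At w = 17: L = 4.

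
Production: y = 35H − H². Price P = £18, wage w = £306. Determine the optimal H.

The marginal product of H is MP_H = 35 − 2H.
A price-taking firm hires until the value of the marginal product equals the wage: P·MP_H = w, so 18·(35 − 2H) = 306.
Then 35 − 2H = 17, giving H = 9.

H* = 9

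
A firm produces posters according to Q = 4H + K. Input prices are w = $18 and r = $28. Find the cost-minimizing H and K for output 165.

H* = 41.25, K* = 0

The inputs are perfect substitutes, so the firm uses whichever has the lower cost per unit of output.
Cost per unit of output via H is 4.5; via K it is 28. H is cheaper.
Producing Q = 165 with H alone: H = 41.25, K = 0.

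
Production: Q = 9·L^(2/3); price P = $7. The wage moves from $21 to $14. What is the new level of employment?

L* = 27

From P·MP_L = w with MP_L = 6·L^(-1/3), the labor demand is L(w) = (42/w)^(3).
At w = 21: L = 8. At w = 14: L = 27.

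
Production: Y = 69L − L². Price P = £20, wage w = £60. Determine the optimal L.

L* = 33

The marginal product of L is MP_L = 69 − 2L.
A price-taking firm hires until the value of the marginal product equals the wage: P·MP_L = w, so 20·(69 − 2L) = 60.
Then 69 − 2L = 3, giving L = 33.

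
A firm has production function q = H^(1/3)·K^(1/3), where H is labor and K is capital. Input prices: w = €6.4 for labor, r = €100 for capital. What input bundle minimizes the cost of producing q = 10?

H* = 125, K* = 8

Cost minimization requires the marginal rate of technical substitution to equal the input-price ratio: MP_H/MP_K = w/r.
Here MP_H/MP_K = (1/3)·(K/H)/(1/3) = (K/H). Setting this equal to 6.4/100 = 0.064 gives K = 0.064H.
Substituting into q = 10: H^(1/3)·(0.064H)^(1/3) = 10.
Solving, H = 125 and K = 8.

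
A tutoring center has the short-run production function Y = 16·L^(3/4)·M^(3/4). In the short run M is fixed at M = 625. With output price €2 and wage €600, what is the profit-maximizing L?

L* = 625

With M = 625, MP_L = (3/4)·16·L^(-1/4)·625^(3/4) = 1500·L^(-1/4).
Profit maximization for a price taker requires P·MP_L = w: 2·1500·L^(-1/4) = 600.
So L^(-1/4) = 0.2, which gives L = 625.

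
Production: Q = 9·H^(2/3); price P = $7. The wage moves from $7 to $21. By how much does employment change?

ΔH = -208

From P·MP_H = w with MP_H = 6·H^(-1/3), the labor demand is H(w) = (42/w)^(3).
At w = 7: H = 216. At w = 21: H = 8.
ΔH = 8 − 216 = -208.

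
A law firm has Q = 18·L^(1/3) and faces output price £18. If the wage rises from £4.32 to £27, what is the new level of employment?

L* = 8

From P·MP_L = w with MP_L = 6·L^(-2/3), the labor demand is L(w) = (108/w)^(3/2).
At w = 4.32: L = 125. At w = 27: L = 8.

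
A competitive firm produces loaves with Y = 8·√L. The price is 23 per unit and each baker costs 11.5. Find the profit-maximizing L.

MP_L = (1/2)·8·L^(-1/2) = 4·L^(-1/2).
Profit maximization for a price taker requires P·MP_L = w: 23·4·L^(-1/2) = 11.5.
So L^(-1/2) = 0.125, which gives L = 64.

L* = 64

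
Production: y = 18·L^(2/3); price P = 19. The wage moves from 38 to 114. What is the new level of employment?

L* = 8

From P·MP_L = w with MP_L = 12·L^(-1/3), the labor demand is L(w) = (228/w)^(3).
At w = 38: L = 216. At w = 114: L = 8.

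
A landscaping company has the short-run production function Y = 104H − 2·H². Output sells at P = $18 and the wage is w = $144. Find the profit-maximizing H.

The marginal product of H is MP_H = 104 − 4H.
A price-taking firm hires until the value of the marginal product equals the wage: P·MP_H = w, so 18·(104 − 4H) = 144.
Then 104 − 4H = 8, giving H = 24.

H* = 24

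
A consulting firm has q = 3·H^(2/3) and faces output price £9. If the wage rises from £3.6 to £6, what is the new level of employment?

From P·MP_H = w with MP_H = 2·H^(-1/3), the labor demand is H(w) = (18/w)^(3).
At w = 3.6: H = 125. At w = 6: H = 27.

H* = 27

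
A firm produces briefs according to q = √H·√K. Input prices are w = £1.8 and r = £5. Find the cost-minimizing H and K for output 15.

Cost minimization requires the marginal rate of technical substitution to equal the input-price ratio: MP_H/MP_K = w/r.
Here MP_H/MP_K = (1/2)·(K/H)/(1/2) = (K/H). Setting this equal to 1.8/5 = 0.36 gives K = 0.36H.
Substituting into q = 15: H^(1/2)·(0.36H)^(1/2) = 15.
Solving, H = 25 and K = 9.

H* = 25, K* = 9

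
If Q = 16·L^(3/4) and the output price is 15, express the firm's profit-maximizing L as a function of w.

MP_L = (3/4)·16·L^(-1/4) = 12·L^(-1/4).
Setting P·MP_L = w: 180·L^(-1/4) = w.
Solving for L: L^(-1/4) = w/180, so L = (180/w)^(4).

L(w) = (180/w)^(4)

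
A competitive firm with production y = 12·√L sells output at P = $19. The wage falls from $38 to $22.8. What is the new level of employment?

L* = 25

From P·MP_L = w with MP_L = 6·L^(-1/2), the labor demand is L(w) = (114/w)^(2).
At w = 38: L = 9. At w = 22.8: L = 25.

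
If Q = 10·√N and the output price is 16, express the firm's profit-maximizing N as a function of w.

MP_N = (1/2)·10·N^(-1/2) = 5·N^(-1/2).
Setting P·MP_N = w: 80·N^(-1/2) = w.
Solving for N: N^(-1/2) = w/80, so N = (80/w)^(2).

N(w) = 6400/w²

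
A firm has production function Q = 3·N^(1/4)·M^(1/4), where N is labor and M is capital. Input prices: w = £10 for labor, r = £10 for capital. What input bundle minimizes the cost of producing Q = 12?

N* = 16, M* = 16

Cost minimization requires the marginal rate of technical substitution to equal the input-price ratio: MP_N/MP_M = w/r.
Here MP_N/MP_M = (1/4)·(M/N)/(1/4) = (M/N). Setting this equal to 10/10 = 1 gives M = N.
Substituting into Q = 12: 3·N^(1/4)·(N)^(1/4) = 12.
Solving, N = 16 and M = 16.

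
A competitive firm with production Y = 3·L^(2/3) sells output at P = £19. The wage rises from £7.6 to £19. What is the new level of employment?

L* = 8

From P·MP_L = w with MP_L = 2·L^(-1/3), the labor demand is L(w) = (38/w)^(3).
At w = 7.6: L = 125. At w = 19: L = 8.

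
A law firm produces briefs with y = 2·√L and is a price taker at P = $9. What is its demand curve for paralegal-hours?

L(w) = 81/w²

MP_L = (1/2)·2·L^(-1/2) = L^(-1/2).
Setting P·MP_L = w: 9·L^(-1/2) = w.
Solving for L: L^(-1/2) = w/9, so L = (9/w)^(2).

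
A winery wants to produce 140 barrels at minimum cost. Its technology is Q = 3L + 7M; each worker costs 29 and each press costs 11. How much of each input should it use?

L* = 0, M* = 20

The inputs are perfect substitutes, so the firm uses whichever has the lower cost per unit of output.
Cost per unit of output via L is w/3 = 29/3; via M it is r/7 = 11/7. M is cheaper.
Producing Q = 140 with M alone: L = 0, M = 20.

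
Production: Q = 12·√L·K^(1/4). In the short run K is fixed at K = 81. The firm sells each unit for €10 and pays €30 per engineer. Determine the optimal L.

With K = 81, MP_L = (1/2)·12·L^(-1/2)·81^(1/4) = 18·L^(-1/2).
Profit maximization for a price taker requires P·MP_L = w: 10·18·L^(-1/2) = 30.
So L^(-1/2) = 1/6, which gives L = 36.

L* = 36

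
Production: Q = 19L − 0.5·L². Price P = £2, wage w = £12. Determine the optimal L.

L* = 13

The marginal product of L is MP_L = 19 − L.
A price-taking firm hires until the value of the marginal product equals the wage: P·MP_L = w, so 2·(19 − L) = 12.
Then 19 − L = 6, giving L = 13.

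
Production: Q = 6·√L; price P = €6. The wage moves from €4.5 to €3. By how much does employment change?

From P·MP_L = w with MP_L = 3·L^(-1/2), the labor demand is L(w) = (18/w)^(2).
At w = 4.5: L = 16. At w = 3: L = 36.
ΔL = 36 − 16 = 20.

ΔL = 20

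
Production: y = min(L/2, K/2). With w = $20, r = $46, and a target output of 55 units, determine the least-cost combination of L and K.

L* = 110, K* = 110

With a fixed-proportions technology, the cost-minimizing bundle uses no slack in either input: L/2 = K/2 = y.
So L = 2·55 = 110 and K = 2·55 = 110.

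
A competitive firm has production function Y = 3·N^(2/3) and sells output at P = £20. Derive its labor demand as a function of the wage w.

N(w) = 64000/w³

MP_N = (2/3)·3·N^(-1/3) = 2·N^(-1/3).
Setting P·MP_N = w: 40·N^(-1/3) = w.
Solving for N: N^(-1/3) = w/40, so N = (40/w)^(3).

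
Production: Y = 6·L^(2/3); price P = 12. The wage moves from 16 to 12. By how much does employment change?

ΔL = 37

From P·MP_L = w with MP_L = 4·L^(-1/3), the labor demand is L(w) = (48/w)^(3).
At w = 16: L = 27. At w = 12: L = 64.
ΔL = 64 − 27 = 37.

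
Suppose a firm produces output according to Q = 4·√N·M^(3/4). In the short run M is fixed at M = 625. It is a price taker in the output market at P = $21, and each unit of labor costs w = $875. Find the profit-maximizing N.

With M = 625, MP_N = (1/2)·4·N^(-1/2)·625^(3/4) = 250·N^(-1/2).
Profit maximization for a price taker requires P·MP_N = w: 21·250·N^(-1/2) = 875.
So N^(-1/2) = 1/6, which gives N = 36.

N* = 36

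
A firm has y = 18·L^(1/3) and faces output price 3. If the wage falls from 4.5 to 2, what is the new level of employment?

From P·MP_L = w with MP_L = 6·L^(-2/3), the labor demand is L(w) = (18/w)^(3/2).
At w = 4.5: L = 8. At w = 2: L = 27.

L* = 27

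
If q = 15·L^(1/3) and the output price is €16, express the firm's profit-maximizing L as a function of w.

L(w) = (80/w)^(3/2)

MP_L = (1/3)·15·L^(-2/3) = 5·L^(-2/3).
Setting P·MP_L = w: 80·L^(-2/3) = w.
Solving for L: L^(-2/3) = w/80, so L = (80/w)^(3/2).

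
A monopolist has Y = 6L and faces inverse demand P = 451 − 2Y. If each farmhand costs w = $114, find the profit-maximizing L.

Marginal revenue from the inverse demand is MR = 451 − 4Y.
The marginal product is MP_L = 6.
A monopolist hires until marginal revenue product equals the wage: MR·MP_L = w.
(451 − 24L)·6 = 114, so L = 18.

L* = 18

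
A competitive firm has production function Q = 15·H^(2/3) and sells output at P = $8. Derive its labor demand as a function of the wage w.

H(w) = 512000/w³

MP_H = (2/3)·15·H^(-1/3) = 10·H^(-1/3).
Setting P·MP_H = w: 80·H^(-1/3) = w.
Solving for H: H^(-1/3) = w/80, so H = (80/w)^(3).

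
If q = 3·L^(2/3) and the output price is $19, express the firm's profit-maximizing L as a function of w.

MP_L = (2/3)·3·L^(-1/3) = 2·L^(-1/3).
Setting P·MP_L = w: 38·L^(-1/3) = w.
Solving for L: L^(-1/3) = w/38, so L = (38/w)^(3).

L(w) = 54872/w³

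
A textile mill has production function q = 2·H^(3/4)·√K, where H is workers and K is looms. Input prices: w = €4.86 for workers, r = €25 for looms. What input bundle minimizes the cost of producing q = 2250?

Cost minimization requires the marginal rate of technical substitution to equal the input-price ratio: MP_H/MP_K = w/r.
Here MP_H/MP_K = (3/4)·(K/H)/(1/2) = 1.5·(K/H). Setting this equal to 4.86/25 = 0.1944 gives K = 0.1296H.
Substituting into q = 2250: 2·H^(3/4)·(0.1296H)^(1/2) = 2250.
Solving, H = 625 and K = 81.

H* = 625, K* = 81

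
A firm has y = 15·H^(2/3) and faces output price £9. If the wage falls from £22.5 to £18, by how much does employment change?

ΔH = 61

From P·MP_H = w with MP_H = 10·H^(-1/3), the labor demand is H(w) = (90/w)^(3).
At w = 22.5: H = 64. At w = 18: H = 125.
ΔH = 125 − 64 = 61.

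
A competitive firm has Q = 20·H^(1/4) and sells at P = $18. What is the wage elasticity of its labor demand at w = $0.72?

MP_H = (1/4)·20·H^(-3/4), so P·MP_H = w gives 90·H^(-3/4) = w.
Solving, H(w) = (90/w)^(4/3). This is a constant-elasticity form: H ∝ w^(−4/3), so ε = −4/3.

ε = -4/3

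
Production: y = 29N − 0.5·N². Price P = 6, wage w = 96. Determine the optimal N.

The marginal product of N is MP_N = 29 − N.
A price-taking firm hires until the value of the marginal product equals the wage: P·MP_N = w, so 6·(29 − N) = 96.
Then 29 − N = 16, giving N = 13.

N* = 13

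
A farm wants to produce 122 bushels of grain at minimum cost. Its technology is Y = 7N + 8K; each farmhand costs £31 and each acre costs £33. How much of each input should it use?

N* = 0, K* = 15.25

The inputs are perfect substitutes, so the firm uses whichever has the lower cost per unit of output.
Cost per unit of output via N is w/7 = 31/7; via K it is r/8 = 4.125. K is cheaper.
Producing Y = 122 with K alone: N = 0, K = 15.25.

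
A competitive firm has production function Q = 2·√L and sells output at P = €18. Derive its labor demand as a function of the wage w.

L(w) = 324/w²

MP_L = (1/2)·2·L^(-1/2) = L^(-1/2).
Setting P·MP_L = w: 18·L^(-1/2) = w.
Solving for L: L^(-1/2) = w/18, so L = (18/w)^(2).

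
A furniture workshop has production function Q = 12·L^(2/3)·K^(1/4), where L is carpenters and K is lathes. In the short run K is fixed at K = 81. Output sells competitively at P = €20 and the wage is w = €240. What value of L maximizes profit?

With K = 81, MP_L = (2/3)·12·L^(-1/3)·81^(1/4) = 24·L^(-1/3).
Profit maximization for a price taker requires P·MP_L = w: 20·24·L^(-1/3) = 240.
So L^(-1/3) = 0.5, which gives L = 8.

L* = 8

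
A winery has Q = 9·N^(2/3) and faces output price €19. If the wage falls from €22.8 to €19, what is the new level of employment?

N* = 216

From P·MP_N = w with MP_N = 6·N^(-1/3), the labor demand is N(w) = (114/w)^(3).
At w = 22.8: N = 125. At w = 19: N = 216.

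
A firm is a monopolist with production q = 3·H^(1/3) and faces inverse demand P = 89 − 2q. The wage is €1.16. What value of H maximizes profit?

H* = 125

Marginal revenue from the inverse demand is MR = 89 − 4q.
The marginal product is MP_H = H^(-2/3).
A monopolist hires until marginal revenue product equals the wage: MR·MP_H = w.
At H, q = 3·H^(1/3). Substituting and solving: (89 − 12·H^(1/3))·H^(-2/3) = 1.16 gives H = 125.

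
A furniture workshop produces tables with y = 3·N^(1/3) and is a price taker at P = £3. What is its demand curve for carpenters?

MP_N = (1/3)·3·N^(-2/3) = N^(-2/3).
Setting P·MP_N = w: 3·N^(-2/3) = w.
Solving for N: N^(-2/3) = w/3, so N = (3/w)^(3/2).

N(w) = (3/w)^(3/2)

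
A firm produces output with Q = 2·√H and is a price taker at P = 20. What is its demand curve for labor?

MP_H = (1/2)·2·H^(-1/2) = H^(-1/2).
Setting P·MP_H = w: 20·H^(-1/2) = w.
Solving for H: H^(-1/2) = w/20, so H = (20/w)^(2).

H(w) = 400/w²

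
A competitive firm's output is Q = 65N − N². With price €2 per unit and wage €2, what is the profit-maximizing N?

The marginal product of N is MP_N = 65 − 2N.
A price-taking firm hires until the value of the marginal product equals the wage: P·MP_N = w, so 2·(65 − 2N) = 2.
Then 65 − 2N = 1, giving N = 32.

N* = 32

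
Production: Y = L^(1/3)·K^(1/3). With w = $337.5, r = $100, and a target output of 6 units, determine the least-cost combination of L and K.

Cost minimization requires the marginal rate of technical substitution to equal the input-price ratio: MP_L/MP_K = w/r.
Here MP_L/MP_K = (1/3)·(K/L)/(1/3) = (K/L). Setting this equal to 337.5/100 = 3.375 gives K = 3.375L.
Substituting into Y = 6: L^(1/3)·(3.375L)^(1/3) = 6.
Solving, L = 8 and K = 27.

L* = 8, K* = 27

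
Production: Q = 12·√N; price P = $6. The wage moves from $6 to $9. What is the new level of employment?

N* = 16

From P·MP_N = w with MP_N = 6·N^(-1/2), the labor demand is N(w) = (36/w)^(2).
At w = 6: N = 36. At w = 9: N = 16.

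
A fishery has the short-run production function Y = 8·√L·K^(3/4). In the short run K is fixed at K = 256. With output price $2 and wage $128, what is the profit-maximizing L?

With K = 256, MP_L = (1/2)·8·L^(-1/2)·256^(3/4) = 256·L^(-1/2).
Profit maximization for a price taker requires P·MP_L = w: 2·256·L^(-1/2) = 128.
So L^(-1/2) = 0.25, which gives L = 16.

L* = 16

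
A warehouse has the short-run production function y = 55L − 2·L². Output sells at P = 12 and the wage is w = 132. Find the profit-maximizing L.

The marginal product of L is MP_L = 55 − 4L.
A price-taking firm hires until the value of the marginal product equals the wage: P·MP_L = w, so 12·(55 − 4L) = 132.
Then 55 − 4L = 11, giving L = 11.

L* = 11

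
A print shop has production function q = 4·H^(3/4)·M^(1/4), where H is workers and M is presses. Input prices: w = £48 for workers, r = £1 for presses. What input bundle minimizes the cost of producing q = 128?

Cost minimization requires the marginal rate of technical substitution to equal the input-price ratio: MP_H/MP_M = w/r.
Here MP_H/MP_M = (3/4)·(M/H)/(1/4) = 3·(M/H). Setting this equal to 48/1 = 48 gives M = 16H.
Substituting into q = 128: 4·H^(3/4)·(16H)^(1/4) = 128.
Solving, H = 16 and M = 256.

H* = 16, M* = 256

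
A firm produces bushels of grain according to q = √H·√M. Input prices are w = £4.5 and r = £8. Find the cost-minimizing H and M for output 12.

Cost minimization requires the marginal rate of technical substitution to equal the input-price ratio: MP_H/MP_M = w/r.
Here MP_H/MP_M = (1/2)·(M/H)/(1/2) = (M/H). Setting this equal to 4.5/8 = 0.5625 gives M = 0.5625H.
Substituting into q = 12: H^(1/2)·(0.5625H)^(1/2) = 12.
Solving, H = 16 and M = 9.

H* = 16, M* = 9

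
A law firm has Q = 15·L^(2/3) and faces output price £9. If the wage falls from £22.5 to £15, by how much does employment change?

ΔL = 152

From P·MP_L = w with MP_L = 10·L^(-1/3), the labor demand is L(w) = (90/w)^(3).
At w = 22.5: L = 64. At w = 15: L = 216.
ΔL = 216 − 64 = 152.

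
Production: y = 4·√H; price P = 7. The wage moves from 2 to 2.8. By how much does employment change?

From P·MP_H = w with MP_H = 2·H^(-1/2), the labor demand is H(w) = (14/w)^(2).
At w = 2: H = 49. At w = 2.8: H = 25.
ΔH = 25 − 49 = -24.

ΔH = -24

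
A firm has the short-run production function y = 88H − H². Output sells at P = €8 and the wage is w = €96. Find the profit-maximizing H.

The marginal product of H is MP_H = 88 − 2H.
A price-taking firm hires until the value of the marginal product equals the wage: P·MP_H = w, so 8·(88 − 2H) = 96.
Then 88 − 2H = 12, giving H = 38.

H* = 38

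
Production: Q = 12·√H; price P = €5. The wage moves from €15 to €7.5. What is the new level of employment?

H* = 16

From P·MP_H = w with MP_H = 6·H^(-1/2), the labor demand is H(w) = (30/w)^(2).
At w = 15: H = 4. At w = 7.5: H = 16.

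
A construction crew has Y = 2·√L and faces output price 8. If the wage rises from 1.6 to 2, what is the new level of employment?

L* = 16

From P·MP_L = w with MP_L = L^(-1/2), the labor demand is L(w) = (8/w)^(2).
At w = 1.6: L = 25. At w = 2: L = 16.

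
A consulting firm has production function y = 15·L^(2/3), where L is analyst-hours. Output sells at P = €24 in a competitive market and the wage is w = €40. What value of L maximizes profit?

MP_L = (2/3)·15·L^(-1/3) = 10·L^(-1/3).
Profit maximization for a price taker requires P·MP_L = w: 24·10·L^(-1/3) = 40.
So L^(-1/3) = 1/6, which gives L = 216.

L* = 216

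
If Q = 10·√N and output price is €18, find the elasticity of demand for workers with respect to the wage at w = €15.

ε = -2

MP_N = (1/2)·10·N^(-1/2), so P·MP_N = w gives 90·N^(-1/2) = w.
Solving, N(w) = (90/w)^(2). This is a constant-elasticity form: N ∝ w^(−2), so ε = −2.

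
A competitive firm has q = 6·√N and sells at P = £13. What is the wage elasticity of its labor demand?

MP_N = (1/2)·6·N^(-1/2), so P·MP_N = w gives 39·N^(-1/2) = w.
Solving, N(w) = (39/w)^(2). This is a constant-elasticity form: N ∝ w^(−2), so ε = −2.

ε = -2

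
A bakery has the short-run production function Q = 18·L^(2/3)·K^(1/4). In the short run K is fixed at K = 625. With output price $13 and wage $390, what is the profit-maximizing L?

With K = 625, MP_L = (2/3)·18·L^(-1/3)·625^(1/4) = 60·L^(-1/3).
Profit maximization for a price taker requires P·MP_L = w: 13·60·L^(-1/3) = 390.
So L^(-1/3) = 0.5, which gives L = 8.

L* = 8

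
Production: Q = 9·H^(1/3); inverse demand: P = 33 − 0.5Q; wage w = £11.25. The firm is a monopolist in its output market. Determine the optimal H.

Marginal revenue from the inverse demand is MR = 33 − Q.
The marginal product is MP_H = 3·H^(-2/3).
A monopolist hires until marginal revenue product equals the wage: MR·MP_H = w.
At H, Q = 9·H^(1/3). Substituting and solving: (33 − 9·H^(1/3))·3·H^(-2/3) = 11.25 gives H = 8.

H* = 8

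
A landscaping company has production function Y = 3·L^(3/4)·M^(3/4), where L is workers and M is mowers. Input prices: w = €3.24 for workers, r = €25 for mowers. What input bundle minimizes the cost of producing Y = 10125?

Cost minimization requires the marginal rate of technical substitution to equal the input-price ratio: MP_L/MP_M = w/r.
Here MP_L/MP_M = (3/4)·(M/L)/(3/4) = (M/L). Setting this equal to 3.24/25 = 0.1296 gives M = 0.1296L.
Substituting into Y = 10125: 3·L^(3/4)·(0.1296L)^(3/4) = 10125.
Solving, L = 625 and M = 81.

L* = 625, M* = 81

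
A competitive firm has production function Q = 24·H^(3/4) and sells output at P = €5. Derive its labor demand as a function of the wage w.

H(w) = (90/w)^(4)

MP_H = (3/4)·24·H^(-1/4) = 18·H^(-1/4).
Setting P·MP_H = w: 90·H^(-1/4) = w.
Solving for H: H^(-1/4) = w/90, so H = (90/w)^(4).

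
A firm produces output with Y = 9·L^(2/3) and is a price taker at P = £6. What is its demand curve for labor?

L(w) = 46656/w³

MP_L = (2/3)·9·L^(-1/3) = 6·L^(-1/3).
Setting P·MP_L = w: 36·L^(-1/3) = w.
Solving for L: L^(-1/3) = w/36, so L = (36/w)^(3).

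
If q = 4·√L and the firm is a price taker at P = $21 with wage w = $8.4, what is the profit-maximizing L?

L* = 25

MP_L = (1/2)·4·L^(-1/2) = 2·L^(-1/2).
Profit maximization for a price taker requires P·MP_L = w: 21·2·L^(-1/2) = 8.4.
So L^(-1/2) = 0.2, which gives L = 25.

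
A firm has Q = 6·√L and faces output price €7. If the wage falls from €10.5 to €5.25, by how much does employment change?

From P·MP_L = w with MP_L = 3·L^(-1/2), the labor demand is L(w) = (21/w)^(2).
At w = 10.5: L = 4. At w = 5.25: L = 16.
ΔL = 16 − 4 = 12.

ΔL = 12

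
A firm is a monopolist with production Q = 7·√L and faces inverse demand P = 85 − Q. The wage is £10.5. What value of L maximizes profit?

L* = 25

Marginal revenue from the inverse demand is MR = 85 − 2Q.
The marginal product is MP_L = 3.5·L^(-1/2).
A monopolist hires until marginal revenue product equals the wage: MR·MP_L = w.
At L, Q = 7·√L. Substituting and solving: (85 − 14·√L)·3.5·L^(-1/2) = 10.5 gives L = 25.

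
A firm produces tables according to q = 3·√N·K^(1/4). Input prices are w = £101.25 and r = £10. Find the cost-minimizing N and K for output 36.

Cost minimization requires the marginal rate of technical substitution to equal the input-price ratio: MP_N/MP_K = w/r.
Here MP_N/MP_K = (1/2)·(K/N)/(1/4) = 2·(K/N). Setting this equal to 101.25/10 = 10.125 gives K = 5.0625N.
Substituting into q = 36: 3·N^(1/2)·(5.0625N)^(1/4) = 36.
Solving, N = 16 and K = 81.

N* = 16, K* = 81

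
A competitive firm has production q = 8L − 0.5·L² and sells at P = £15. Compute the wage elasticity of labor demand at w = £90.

ε = -3

From P·MP_L = w with MP_L = 8 − L, labor demand is L(w) = 8 − w/15.
dL/dw = −1/(15) = -1/15.
At w = 90, L = 2, so ε = (dL/dw)·(w/L) = (-1/15)·(90/2) = -3.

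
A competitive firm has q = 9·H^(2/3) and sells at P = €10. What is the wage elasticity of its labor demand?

MP_H = (2/3)·9·H^(-1/3), so P·MP_H = w gives 60·H^(-1/3) = w.
Solving, H(w) = (60/w)^(3). This is a constant-elasticity form: H ∝ w^(−3), so ε = −3.

ε = -3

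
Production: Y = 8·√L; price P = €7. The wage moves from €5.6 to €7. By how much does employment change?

ΔL = -9

From P·MP_L = w with MP_L = 4·L^(-1/2), the labor demand is L(w) = (28/w)^(2).
At w = 5.6: L = 25. At w = 7: L = 16.
ΔL = 16 − 25 = -9.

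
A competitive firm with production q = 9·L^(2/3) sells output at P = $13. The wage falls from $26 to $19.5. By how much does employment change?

From P·MP_L = w with MP_L = 6·L^(-1/3), the labor demand is L(w) = (78/w)^(3).
At w = 26: L = 27. At w = 19.5: L = 64.
ΔL = 64 − 27 = 37.

ΔL = 37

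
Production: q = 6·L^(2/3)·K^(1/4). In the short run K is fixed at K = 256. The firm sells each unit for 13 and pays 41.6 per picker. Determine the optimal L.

L* = 125

With K = 256, MP_L = (2/3)·6·L^(-1/3)·256^(1/4) = 16·L^(-1/3).
Profit maximization for a price taker requires P·MP_L = w: 13·16·L^(-1/3) = 41.6.
So L^(-1/3) = 0.2, which gives L = 125.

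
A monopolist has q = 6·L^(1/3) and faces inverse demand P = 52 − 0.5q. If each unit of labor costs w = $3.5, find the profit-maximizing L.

Marginal revenue from the inverse demand is MR = 52 − q.
The marginal product is MP_L = 2·L^(-2/3).
A monopolist hires until marginal revenue product equals the wage: MR·MP_L = w.
At L, q = 6·L^(1/3). Substituting and solving: (52 − 6·L^(1/3))·2·L^(-2/3) = 3.5 gives L = 64.

L* = 64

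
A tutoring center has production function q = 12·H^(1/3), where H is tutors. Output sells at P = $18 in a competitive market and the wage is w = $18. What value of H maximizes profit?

H* = 8

MP_H = (1/3)·12·H^(-2/3) = 4·H^(-2/3).
Profit maximization for a price taker requires P·MP_H = w: 18·4·H^(-2/3) = 18.
So H^(-2/3) = 0.25, which gives H = 8.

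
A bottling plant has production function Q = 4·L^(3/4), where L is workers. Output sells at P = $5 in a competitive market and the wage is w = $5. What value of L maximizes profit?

L* = 81

MP_L = (3/4)·4·L^(-1/4) = 3·L^(-1/4).
Profit maximization for a price taker requires P·MP_L = w: 5·3·L^(-1/4) = 5.
So L^(-1/4) = 1/3, which gives L = 81.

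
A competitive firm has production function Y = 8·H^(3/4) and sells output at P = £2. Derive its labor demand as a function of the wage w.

H(w) = 20736/w^(4)

MP_H = (3/4)·8·H^(-1/4) = 6·H^(-1/4).
Setting P·MP_H = w: 12·H^(-1/4) = w.
Solving for H: H^(-1/4) = w/12, so H = (12/w)^(4).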